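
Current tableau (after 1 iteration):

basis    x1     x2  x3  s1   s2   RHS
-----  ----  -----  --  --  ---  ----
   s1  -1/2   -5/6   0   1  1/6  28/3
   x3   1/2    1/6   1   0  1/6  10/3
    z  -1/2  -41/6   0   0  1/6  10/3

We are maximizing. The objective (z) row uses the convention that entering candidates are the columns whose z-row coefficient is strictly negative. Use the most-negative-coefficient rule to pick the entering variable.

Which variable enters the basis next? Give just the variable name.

Objective-row coefficients: x1: -1/2, x2: -41/6, x3: 0, s1: 0, s2: 1/6.
The most negative is -41/6 in column x2, so x2 enters.

x2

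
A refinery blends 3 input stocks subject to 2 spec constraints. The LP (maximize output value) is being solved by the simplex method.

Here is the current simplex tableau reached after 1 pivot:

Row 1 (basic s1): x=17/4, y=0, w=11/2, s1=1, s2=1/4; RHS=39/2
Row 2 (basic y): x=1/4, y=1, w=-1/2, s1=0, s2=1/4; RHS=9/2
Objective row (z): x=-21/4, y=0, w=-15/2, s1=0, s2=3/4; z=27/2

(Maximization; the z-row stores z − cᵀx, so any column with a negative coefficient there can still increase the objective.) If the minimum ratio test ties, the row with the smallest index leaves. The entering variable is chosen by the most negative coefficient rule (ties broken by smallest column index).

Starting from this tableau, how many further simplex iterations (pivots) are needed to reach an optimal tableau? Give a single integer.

1

pivot: w in, s1 out → z = 441/11
No improving column remains; optimal.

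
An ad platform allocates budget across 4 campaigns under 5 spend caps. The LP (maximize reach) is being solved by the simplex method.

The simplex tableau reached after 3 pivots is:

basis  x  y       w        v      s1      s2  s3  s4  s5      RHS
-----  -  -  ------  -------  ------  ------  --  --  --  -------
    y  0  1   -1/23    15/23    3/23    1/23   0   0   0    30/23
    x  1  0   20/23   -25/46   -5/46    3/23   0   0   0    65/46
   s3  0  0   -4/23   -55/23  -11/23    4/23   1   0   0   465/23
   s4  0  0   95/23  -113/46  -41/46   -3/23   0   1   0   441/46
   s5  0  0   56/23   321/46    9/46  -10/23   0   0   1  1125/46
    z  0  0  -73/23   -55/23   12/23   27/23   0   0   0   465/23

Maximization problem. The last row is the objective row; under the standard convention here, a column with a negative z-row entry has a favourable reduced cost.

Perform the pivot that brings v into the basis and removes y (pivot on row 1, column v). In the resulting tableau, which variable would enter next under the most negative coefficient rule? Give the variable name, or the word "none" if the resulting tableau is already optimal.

Pivot element 15/23. New z-row = old z-row − (-55/23)·(row 1/(15/23)).
Updated z-row coefficients: x: 0, y: 11/3, w: -10/3, v: 0, s1: 1, s2: 4/3, s3: 0, s4: 0, s5: 0.
The most negative is -10/3 in column w, so w would enter next.

w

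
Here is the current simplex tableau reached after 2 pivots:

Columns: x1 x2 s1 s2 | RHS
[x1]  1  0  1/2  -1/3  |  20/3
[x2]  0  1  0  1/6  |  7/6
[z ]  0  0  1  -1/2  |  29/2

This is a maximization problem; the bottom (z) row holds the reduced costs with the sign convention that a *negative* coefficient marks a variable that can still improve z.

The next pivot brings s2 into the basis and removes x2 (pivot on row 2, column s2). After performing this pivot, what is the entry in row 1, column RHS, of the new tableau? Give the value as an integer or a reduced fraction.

Pivot element is row 2, column s2: 1/6.
Normalize row 2: new (row 2, RHS) = (7/6)/(1/6) = 7.
row 1 ← row 1 − (-1/3)·(new row 2): 20/3 − (-1/3)·7 = 9.

9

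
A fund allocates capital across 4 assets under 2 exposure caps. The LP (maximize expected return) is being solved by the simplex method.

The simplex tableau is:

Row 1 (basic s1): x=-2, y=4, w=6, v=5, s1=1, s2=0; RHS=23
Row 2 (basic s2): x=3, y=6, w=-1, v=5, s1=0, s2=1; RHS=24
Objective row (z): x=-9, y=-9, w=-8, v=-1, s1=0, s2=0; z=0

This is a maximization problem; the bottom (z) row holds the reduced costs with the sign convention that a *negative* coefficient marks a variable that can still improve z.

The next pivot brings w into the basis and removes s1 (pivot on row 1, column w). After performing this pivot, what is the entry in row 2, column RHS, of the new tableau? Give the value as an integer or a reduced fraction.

Pivot element is row 1, column w: 6.
Normalize row 1: new (row 1, RHS) = 23/6 = 23/6.
row 2 ← row 2 − (-1)·(new row 1): 24 − (-1)·(23/6) = 167/6.

167/6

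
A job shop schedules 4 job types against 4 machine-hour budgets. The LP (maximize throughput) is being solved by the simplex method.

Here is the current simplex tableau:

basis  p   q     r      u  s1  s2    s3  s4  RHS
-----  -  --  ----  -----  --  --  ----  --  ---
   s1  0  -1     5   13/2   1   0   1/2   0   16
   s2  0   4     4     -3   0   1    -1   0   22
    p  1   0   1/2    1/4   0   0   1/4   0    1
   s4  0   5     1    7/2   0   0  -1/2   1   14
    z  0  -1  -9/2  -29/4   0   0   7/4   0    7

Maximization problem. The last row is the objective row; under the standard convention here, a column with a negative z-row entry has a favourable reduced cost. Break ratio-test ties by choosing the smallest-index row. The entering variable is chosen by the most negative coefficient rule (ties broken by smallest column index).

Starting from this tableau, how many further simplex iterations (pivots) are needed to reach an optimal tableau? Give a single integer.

pivot: u in, s1 out → z = 323/13
pivot: q in, s4 out → z = 1937/72
No improving column remains; optimal.

2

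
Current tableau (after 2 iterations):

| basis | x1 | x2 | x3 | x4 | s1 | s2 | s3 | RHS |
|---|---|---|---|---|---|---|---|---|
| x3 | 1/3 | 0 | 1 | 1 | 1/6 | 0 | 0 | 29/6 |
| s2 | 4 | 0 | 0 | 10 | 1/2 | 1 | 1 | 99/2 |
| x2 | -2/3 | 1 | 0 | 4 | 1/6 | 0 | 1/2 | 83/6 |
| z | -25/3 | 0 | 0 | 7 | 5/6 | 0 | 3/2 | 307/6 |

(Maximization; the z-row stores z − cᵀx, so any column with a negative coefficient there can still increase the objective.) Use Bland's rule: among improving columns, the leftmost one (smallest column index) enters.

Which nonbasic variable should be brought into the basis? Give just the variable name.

x1

Objective-row coefficients: x1: -25/3, x2: 0, x3: 0, x4: 7, s1: 5/6, s2: 0, s3: 3/2.
Improving columns: x1. Bland's rule picks the smallest column index → x1.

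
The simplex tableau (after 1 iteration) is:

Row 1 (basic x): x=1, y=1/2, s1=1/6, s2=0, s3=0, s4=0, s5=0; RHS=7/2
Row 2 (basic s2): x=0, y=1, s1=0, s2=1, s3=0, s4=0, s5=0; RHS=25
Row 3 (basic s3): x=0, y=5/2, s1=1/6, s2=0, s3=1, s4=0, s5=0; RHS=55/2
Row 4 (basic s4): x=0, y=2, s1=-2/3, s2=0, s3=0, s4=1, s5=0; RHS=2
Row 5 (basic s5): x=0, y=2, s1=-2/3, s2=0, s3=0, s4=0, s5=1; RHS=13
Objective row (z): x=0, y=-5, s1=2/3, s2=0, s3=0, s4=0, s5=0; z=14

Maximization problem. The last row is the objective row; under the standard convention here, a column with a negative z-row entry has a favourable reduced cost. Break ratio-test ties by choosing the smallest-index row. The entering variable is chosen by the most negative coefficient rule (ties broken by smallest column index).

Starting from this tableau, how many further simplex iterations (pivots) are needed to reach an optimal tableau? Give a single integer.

2

pivot: y in, s4 out → z = 19
pivot: s1 in, x out → z = 28
No improving column remains; optimal.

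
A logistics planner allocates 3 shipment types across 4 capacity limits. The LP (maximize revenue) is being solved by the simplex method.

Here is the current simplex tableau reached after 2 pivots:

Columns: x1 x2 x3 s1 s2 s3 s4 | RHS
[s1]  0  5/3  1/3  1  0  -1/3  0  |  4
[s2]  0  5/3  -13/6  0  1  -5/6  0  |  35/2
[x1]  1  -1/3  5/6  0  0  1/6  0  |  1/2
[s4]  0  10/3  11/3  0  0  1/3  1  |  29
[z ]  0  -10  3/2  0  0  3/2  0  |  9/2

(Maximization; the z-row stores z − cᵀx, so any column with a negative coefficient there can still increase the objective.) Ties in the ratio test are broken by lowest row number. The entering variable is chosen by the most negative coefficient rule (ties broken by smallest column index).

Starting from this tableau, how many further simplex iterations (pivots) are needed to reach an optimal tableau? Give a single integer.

pivot: x2 in, s1 out → z = 57/2
pivot: s3 in, x1 out → z = 35
No improving column remains; optimal.

2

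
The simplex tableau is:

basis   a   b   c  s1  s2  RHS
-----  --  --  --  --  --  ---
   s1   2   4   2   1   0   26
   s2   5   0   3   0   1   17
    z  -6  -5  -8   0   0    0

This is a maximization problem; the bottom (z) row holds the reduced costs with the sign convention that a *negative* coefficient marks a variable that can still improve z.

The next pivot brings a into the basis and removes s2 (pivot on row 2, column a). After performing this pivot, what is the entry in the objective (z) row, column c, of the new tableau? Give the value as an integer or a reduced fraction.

Pivot element is row 2, column a: 5.
Normalize row 2: new (row 2, c) = 3/5 = 3/5.
z-row ← z-row − (-6)·(new row 2): -8 − (-6)·(3/5) = -22/5.

-22/5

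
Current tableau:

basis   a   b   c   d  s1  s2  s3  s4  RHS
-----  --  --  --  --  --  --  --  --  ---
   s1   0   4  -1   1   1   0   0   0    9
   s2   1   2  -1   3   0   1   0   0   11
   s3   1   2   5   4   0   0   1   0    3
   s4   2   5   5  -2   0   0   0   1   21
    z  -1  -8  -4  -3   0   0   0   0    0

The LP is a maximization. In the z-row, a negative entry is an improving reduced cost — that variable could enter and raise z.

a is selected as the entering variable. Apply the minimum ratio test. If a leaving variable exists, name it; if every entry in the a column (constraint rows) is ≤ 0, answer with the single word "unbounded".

s3

Ratios: row 1 (s1): entry 0 ≤ 0, skip; row 2 (s2): 11/1 = 11; row 3 (s3): 3/1 = 3; row 4 (s4): 21/2 = 21/2.
Minimum ratio is in the s3 row, so s3 leaves.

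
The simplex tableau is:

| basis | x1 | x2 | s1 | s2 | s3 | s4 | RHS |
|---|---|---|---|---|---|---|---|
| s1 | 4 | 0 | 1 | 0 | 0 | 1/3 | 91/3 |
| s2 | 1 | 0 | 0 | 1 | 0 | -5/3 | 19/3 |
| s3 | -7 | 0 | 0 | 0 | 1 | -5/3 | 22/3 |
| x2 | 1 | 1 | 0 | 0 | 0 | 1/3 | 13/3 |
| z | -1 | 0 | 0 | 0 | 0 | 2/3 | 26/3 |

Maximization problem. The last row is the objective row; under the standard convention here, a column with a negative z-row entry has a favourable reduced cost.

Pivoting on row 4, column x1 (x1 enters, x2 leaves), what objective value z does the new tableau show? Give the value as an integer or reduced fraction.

13

Minimum ratio for x1: (13/3)/1 = 13/3.
z changes by −(z-row coeff of x1)·ratio = −(-1)·(13/3) = 13/3.
New z = 26/3 + (13/3) = 13.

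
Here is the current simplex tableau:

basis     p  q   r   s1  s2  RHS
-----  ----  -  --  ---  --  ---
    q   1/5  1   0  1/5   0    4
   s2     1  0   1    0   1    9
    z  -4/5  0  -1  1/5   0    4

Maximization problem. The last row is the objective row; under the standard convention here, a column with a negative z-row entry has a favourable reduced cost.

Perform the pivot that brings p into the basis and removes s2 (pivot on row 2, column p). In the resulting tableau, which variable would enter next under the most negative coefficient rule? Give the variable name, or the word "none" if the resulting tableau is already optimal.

Pivot element 1. New z-row = old z-row − (-4/5)·(row 2/1).
Updated z-row coefficients: p: 0, q: 0, r: -1/5, s1: 1/5, s2: 4/5.
The most negative is -1/5 in column r, so r would enter next.

r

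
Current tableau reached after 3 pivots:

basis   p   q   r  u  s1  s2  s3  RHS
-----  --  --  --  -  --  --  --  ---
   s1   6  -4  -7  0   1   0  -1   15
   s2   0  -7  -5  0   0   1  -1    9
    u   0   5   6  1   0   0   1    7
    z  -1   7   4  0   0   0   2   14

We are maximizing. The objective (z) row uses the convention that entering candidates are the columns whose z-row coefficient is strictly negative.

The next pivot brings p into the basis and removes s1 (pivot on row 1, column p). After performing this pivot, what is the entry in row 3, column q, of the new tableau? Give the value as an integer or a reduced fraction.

5

Pivot element is row 1, column p: 6.
Normalize row 1: new (row 1, q) = (-4)/6 = -2/3.
row 3 ← row 3 − 0·(new row 1): 5 − 0·(-2/3) = 5.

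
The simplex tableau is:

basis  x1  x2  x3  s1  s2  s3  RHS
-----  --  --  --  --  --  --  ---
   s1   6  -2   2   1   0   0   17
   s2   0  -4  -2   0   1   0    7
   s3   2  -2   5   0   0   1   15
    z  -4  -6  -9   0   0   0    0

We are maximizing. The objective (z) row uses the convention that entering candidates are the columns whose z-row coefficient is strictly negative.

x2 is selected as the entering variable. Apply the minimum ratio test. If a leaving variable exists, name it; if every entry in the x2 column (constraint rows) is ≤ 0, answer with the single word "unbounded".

x2-column entries: row 1: -2, row 2: -4, row 3: -2. All ≤ 0, so x2 can increase without bound; the LP is unbounded in this direction.

unbounded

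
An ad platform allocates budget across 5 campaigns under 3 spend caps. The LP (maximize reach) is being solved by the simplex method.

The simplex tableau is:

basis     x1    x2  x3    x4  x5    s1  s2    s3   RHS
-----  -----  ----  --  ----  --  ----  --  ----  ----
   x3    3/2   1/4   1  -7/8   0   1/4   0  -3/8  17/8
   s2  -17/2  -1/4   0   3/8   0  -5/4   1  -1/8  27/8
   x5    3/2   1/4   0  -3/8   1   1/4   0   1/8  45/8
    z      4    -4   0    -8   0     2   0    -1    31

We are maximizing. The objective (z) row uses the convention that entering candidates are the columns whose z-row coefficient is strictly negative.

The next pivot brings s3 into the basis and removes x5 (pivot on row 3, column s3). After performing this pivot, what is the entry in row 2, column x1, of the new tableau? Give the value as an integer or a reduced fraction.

Pivot element is row 3, column s3: 1/8.
Normalize row 3: new (row 3, x1) = (3/2)/(1/8) = 12.
row 2 ← row 2 − (-1/8)·(new row 3): -17/2 − (-1/8)·12 = -7.

-7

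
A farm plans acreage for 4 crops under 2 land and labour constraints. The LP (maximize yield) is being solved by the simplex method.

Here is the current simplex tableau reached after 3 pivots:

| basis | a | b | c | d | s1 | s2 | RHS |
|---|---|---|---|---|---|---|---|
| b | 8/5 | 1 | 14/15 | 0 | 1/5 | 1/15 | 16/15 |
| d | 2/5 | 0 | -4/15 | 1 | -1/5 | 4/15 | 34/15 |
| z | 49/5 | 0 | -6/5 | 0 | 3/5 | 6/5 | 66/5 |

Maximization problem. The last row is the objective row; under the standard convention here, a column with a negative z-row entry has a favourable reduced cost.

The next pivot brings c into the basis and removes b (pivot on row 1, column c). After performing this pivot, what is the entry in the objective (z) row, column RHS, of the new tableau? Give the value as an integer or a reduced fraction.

102/7

Pivot element is row 1, column c: 14/15.
Normalize row 1: new (row 1, RHS) = (16/15)/(14/15) = 8/7.
z-row ← z-row − (-6/5)·(new row 1): 66/5 − (-6/5)·(8/7) = 102/7.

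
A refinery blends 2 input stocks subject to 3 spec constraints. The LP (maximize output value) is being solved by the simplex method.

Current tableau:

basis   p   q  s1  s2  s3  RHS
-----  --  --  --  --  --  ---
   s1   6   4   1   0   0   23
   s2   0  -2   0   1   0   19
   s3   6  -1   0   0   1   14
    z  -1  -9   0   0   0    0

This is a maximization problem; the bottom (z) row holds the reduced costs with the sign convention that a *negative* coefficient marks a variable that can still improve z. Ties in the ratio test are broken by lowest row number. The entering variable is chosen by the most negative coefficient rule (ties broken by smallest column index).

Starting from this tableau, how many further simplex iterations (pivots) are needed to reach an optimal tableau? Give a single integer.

pivot: q in, s1 out → z = 207/4
No improving column remains; optimal.

1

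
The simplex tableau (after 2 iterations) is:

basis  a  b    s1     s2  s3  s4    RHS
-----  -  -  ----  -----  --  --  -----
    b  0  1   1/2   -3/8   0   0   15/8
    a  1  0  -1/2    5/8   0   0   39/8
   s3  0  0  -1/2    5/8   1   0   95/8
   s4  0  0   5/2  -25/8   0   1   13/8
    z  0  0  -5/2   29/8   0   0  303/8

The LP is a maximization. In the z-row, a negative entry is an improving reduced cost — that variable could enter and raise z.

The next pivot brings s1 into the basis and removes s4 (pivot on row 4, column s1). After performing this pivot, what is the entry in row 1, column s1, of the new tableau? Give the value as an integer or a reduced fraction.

0

Pivot element is row 4, column s1: 5/2.
Normalize row 4: new (row 4, s1) = (5/2)/(5/2) = 1.
row 1 ← row 1 − (1/2)·(new row 4): 1/2 − (1/2)·1 = 0.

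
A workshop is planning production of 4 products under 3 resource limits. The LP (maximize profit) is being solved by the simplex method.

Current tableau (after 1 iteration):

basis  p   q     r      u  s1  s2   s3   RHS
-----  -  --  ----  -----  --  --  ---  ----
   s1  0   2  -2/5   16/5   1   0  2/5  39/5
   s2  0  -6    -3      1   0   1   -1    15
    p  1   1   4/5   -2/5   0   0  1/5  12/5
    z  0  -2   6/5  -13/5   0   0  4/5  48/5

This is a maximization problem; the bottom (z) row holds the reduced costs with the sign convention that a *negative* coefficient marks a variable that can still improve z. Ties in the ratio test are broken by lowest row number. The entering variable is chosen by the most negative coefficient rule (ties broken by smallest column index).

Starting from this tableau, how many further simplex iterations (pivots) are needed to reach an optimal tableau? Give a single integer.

2

pivot: u in, s1 out → z = 255/16
pivot: q in, p out → z = 339/20
No improving column remains; optimal.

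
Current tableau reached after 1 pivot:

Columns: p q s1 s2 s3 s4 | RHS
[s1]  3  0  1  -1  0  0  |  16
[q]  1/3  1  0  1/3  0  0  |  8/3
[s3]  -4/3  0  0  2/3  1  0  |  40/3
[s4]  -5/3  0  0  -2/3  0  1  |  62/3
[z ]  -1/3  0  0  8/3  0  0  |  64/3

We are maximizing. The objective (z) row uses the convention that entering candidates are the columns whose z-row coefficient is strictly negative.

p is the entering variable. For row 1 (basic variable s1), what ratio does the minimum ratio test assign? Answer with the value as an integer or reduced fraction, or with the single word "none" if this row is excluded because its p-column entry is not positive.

Ratio = RHS / (p entry) = 16 / 3 = 16/3.

16/3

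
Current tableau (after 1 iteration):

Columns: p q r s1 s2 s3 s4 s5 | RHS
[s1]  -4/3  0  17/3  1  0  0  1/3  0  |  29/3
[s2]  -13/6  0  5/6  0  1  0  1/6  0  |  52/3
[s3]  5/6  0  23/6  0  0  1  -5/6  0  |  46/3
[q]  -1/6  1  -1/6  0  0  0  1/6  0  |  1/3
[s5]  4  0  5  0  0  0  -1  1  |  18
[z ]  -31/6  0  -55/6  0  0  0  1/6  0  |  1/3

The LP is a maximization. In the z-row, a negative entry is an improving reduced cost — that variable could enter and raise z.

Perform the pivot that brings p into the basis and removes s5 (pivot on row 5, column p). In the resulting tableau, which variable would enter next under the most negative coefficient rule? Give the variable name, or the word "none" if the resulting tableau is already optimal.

r

Pivot element 4. New z-row = old z-row − (-31/6)·(row 5/4).
Updated z-row coefficients: p: 0, q: 0, r: -65/24, s1: 0, s2: 0, s3: 0, s4: -9/8, s5: 31/24.
The most negative is -65/24 in column r, so r would enter next.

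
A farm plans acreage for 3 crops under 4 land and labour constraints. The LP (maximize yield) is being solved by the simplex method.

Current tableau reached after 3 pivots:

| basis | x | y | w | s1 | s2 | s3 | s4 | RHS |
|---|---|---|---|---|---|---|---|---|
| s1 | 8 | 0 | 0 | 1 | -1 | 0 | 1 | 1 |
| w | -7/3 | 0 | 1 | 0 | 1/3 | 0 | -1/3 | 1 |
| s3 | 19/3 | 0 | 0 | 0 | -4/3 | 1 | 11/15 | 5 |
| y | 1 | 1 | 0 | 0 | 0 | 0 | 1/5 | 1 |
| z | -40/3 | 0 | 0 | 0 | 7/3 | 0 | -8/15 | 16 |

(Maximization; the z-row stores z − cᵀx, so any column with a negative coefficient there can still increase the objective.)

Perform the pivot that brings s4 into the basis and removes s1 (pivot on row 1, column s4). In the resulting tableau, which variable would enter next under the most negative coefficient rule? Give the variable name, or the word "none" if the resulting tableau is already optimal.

x

Pivot element 1. New z-row = old z-row − (-8/15)·(row 1/1).
Updated z-row coefficients: x: -136/15, y: 0, w: 0, s1: 8/15, s2: 9/5, s3: 0, s4: 0.
The most negative is -136/15 in column x, so x would enter next.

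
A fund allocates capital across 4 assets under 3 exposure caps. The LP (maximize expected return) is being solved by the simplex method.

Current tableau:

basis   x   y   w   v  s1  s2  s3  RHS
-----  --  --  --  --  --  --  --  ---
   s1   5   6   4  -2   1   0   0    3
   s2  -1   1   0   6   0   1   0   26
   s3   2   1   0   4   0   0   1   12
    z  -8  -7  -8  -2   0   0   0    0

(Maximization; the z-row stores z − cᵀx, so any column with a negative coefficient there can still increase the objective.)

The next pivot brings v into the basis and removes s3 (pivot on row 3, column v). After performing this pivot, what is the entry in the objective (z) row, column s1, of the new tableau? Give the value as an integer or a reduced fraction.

0

Pivot element is row 3, column v: 4.
Normalize row 3: new (row 3, s1) = 0/4 = 0.
z-row ← z-row − (-2)·(new row 3): 0 − (-2)·0 = 0.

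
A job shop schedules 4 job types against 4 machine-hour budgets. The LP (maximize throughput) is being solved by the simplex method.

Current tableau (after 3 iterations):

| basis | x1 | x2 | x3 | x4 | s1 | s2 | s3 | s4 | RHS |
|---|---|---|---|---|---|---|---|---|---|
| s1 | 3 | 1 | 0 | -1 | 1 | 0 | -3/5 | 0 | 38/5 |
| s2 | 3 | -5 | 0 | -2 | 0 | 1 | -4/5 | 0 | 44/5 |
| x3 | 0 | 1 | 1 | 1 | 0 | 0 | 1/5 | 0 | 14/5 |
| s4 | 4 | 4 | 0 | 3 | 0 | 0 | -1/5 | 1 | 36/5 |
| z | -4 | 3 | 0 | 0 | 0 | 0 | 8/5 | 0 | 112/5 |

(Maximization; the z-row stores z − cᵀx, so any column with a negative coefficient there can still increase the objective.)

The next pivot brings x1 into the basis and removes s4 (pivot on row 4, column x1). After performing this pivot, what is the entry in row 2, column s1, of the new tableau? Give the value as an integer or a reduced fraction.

Pivot element is row 4, column x1: 4.
Normalize row 4: new (row 4, s1) = 0/4 = 0.
row 2 ← row 2 − 3·(new row 4): 0 − 3·0 = 0.

0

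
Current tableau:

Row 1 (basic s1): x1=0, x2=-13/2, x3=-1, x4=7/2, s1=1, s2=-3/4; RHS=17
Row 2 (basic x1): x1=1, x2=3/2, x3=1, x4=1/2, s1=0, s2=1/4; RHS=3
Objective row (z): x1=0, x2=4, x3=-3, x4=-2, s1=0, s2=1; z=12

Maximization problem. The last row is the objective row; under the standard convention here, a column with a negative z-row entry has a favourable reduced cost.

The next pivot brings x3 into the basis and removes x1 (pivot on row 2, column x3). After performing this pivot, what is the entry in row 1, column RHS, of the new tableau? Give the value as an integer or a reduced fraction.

20

Pivot element is row 2, column x3: 1.
Normalize row 2: new (row 2, RHS) = 3/1 = 3.
row 1 ← row 1 − (-1)·(new row 2): 17 − (-1)·3 = 20.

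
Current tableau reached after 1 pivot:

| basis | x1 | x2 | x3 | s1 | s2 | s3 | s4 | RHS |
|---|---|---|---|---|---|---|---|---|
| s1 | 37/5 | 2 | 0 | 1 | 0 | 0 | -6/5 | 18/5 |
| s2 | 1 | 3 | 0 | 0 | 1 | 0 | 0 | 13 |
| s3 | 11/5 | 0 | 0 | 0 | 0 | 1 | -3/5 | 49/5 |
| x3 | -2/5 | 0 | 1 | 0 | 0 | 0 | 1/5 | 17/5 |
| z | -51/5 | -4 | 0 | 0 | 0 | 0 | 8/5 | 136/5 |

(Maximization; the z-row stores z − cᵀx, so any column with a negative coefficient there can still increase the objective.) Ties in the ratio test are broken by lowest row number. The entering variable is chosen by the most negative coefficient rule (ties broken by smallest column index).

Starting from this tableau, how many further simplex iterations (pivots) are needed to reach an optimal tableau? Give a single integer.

pivot: x1 in, s1 out → z = 1190/37
pivot: x2 in, x1 out → z = 172/5
pivot: s4 in, s2 out → z = 340/9
No improving column remains; optimal.

3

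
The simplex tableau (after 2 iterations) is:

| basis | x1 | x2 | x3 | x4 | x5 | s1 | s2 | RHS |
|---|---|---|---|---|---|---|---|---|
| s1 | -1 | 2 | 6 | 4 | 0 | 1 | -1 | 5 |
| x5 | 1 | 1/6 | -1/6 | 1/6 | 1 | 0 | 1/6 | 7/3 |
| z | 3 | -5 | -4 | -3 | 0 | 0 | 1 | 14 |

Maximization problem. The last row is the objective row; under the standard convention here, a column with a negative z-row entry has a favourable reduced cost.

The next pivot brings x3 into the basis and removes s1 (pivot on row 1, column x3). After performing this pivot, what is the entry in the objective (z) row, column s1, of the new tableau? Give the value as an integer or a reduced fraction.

Pivot element is row 1, column x3: 6.
Normalize row 1: new (row 1, s1) = 1/6 = 1/6.
z-row ← z-row − (-4)·(new row 1): 0 − (-4)·(1/6) = 2/3.

2/3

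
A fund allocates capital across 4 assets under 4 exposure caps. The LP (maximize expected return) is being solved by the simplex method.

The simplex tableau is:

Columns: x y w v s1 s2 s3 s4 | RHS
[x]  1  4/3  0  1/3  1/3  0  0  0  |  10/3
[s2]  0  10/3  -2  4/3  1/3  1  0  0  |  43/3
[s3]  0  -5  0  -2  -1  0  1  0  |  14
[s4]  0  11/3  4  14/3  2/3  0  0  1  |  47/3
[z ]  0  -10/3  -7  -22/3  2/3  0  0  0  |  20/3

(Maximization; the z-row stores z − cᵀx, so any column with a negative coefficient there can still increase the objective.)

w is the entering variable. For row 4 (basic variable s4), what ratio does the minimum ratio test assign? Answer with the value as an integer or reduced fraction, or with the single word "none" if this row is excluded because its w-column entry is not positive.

Ratio = RHS / (w entry) = (47/3) / 4 = 47/12.

47/12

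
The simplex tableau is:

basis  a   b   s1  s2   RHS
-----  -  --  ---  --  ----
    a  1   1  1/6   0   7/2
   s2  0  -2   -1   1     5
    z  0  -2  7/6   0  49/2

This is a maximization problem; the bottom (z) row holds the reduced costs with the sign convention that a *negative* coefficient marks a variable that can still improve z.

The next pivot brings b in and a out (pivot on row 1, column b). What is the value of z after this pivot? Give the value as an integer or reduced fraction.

Minimum ratio for b: (7/2)/1 = 7/2.
z changes by −(z-row coeff of b)·ratio = −(-2)·(7/2) = 7.
New z = 49/2 + 7 = 63/2.

63/2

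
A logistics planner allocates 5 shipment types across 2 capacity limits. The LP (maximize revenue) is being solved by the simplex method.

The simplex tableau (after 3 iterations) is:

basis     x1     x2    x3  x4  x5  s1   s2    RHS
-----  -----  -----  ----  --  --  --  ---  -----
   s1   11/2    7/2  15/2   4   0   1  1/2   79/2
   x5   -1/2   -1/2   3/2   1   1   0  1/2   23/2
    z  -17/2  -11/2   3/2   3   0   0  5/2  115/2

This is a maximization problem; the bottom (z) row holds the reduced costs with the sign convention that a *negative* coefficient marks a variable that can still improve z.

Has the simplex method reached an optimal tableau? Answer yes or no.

no

Column x1 has objective-row coefficient -17/2, which is negative; an improving pivot exists, so not yet optimal.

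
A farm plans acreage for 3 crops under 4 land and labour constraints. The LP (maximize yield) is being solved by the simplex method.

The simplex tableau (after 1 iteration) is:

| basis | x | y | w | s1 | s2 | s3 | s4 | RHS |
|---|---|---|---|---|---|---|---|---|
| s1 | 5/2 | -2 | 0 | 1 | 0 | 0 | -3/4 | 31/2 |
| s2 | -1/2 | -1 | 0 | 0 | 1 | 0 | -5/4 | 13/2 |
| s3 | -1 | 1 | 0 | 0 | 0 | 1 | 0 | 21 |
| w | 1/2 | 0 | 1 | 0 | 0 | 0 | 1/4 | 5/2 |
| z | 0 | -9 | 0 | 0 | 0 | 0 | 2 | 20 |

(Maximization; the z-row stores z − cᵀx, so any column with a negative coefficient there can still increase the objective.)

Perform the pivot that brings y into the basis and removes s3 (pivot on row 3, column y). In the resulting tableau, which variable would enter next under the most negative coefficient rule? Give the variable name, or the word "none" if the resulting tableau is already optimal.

x

Pivot element 1. New z-row = old z-row − (-9)·(row 3/1).
Updated z-row coefficients: x: -9, y: 0, w: 0, s1: 0, s2: 0, s3: 9, s4: 2.
The most negative is -9 in column x, so x would enter next.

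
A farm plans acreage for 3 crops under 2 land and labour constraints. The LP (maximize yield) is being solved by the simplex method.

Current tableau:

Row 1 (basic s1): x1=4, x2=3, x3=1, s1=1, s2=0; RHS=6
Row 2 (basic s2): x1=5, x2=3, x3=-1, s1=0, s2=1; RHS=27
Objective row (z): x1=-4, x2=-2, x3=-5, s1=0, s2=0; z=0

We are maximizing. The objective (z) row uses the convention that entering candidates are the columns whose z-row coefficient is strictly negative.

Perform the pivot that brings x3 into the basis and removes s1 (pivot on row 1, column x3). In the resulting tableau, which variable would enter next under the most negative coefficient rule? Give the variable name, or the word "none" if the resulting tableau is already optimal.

Pivot element 1. New z-row = old z-row − (-5)·(row 1/1).
Updated z-row coefficients: x1: 16, x2: 13, x3: 0, s1: 5, s2: 0.
No coefficient is strictly negative; the tableau after this pivot is optimal.

none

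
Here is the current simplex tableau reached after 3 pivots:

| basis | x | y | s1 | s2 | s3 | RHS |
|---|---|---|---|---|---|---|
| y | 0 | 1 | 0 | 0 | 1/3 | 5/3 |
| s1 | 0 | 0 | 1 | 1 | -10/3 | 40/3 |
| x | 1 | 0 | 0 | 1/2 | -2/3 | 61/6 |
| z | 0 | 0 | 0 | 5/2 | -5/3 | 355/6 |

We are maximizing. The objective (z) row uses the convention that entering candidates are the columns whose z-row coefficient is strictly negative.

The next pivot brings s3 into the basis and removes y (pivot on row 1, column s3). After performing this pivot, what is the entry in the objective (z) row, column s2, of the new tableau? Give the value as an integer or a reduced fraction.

5/2

Pivot element is row 1, column s3: 1/3.
Normalize row 1: new (row 1, s2) = 0/(1/3) = 0.
z-row ← z-row − (-5/3)·(new row 1): 5/2 − (-5/3)·0 = 5/2.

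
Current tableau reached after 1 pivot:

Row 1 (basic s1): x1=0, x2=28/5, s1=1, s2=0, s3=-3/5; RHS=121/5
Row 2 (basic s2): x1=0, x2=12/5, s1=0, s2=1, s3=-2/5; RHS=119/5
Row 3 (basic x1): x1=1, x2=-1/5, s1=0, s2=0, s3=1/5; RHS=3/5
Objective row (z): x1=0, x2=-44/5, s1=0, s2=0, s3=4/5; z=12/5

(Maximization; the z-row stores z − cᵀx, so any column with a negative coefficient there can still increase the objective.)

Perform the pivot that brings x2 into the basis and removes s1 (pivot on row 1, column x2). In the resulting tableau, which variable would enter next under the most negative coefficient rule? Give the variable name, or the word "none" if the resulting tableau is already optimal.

Pivot element 28/5. New z-row = old z-row − (-44/5)·(row 1/(28/5)).
Updated z-row coefficients: x1: 0, x2: 0, s1: 11/7, s2: 0, s3: -1/7.
The most negative is -1/7 in column s3, so s3 would enter next.

s3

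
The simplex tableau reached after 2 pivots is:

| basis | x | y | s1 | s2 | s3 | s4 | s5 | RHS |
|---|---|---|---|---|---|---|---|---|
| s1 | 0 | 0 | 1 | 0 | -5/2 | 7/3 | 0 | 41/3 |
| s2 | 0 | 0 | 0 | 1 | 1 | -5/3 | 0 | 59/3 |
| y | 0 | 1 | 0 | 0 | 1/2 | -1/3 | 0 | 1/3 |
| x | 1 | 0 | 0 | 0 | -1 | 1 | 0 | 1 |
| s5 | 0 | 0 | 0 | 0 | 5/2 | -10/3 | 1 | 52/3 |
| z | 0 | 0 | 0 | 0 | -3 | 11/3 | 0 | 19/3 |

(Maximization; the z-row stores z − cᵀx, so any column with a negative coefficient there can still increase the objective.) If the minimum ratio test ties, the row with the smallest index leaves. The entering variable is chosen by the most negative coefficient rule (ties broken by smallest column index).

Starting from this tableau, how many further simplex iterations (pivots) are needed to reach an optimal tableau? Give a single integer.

pivot: s3 in, y out → z = 25/3
No improving column remains; optimal.

1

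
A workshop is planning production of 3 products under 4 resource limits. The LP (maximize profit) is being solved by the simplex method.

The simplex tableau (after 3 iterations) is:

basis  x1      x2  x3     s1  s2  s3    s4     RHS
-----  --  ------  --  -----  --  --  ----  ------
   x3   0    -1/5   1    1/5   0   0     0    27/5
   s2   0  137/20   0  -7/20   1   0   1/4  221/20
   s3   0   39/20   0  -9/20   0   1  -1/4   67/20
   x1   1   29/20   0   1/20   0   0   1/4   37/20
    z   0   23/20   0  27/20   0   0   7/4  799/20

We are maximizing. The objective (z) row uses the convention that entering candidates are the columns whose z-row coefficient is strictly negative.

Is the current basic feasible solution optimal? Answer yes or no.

No objective-row coefficient is strictly negative, so no entering variable exists; the tableau is optimal.

yes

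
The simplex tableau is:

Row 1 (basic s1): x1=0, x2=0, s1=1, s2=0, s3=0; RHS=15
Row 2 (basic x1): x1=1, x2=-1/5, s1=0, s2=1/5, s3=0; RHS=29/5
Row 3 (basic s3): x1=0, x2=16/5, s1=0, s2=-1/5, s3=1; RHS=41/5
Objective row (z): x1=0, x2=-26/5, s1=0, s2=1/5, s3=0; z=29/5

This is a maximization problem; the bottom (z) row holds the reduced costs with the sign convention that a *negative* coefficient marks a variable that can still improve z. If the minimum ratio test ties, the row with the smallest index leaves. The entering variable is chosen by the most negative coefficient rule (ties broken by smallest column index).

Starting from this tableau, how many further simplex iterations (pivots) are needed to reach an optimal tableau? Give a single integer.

2

pivot: x2 in, s3 out → z = 153/8
pivot: s2 in, x1 out → z = 70/3
No improving column remains; optimal.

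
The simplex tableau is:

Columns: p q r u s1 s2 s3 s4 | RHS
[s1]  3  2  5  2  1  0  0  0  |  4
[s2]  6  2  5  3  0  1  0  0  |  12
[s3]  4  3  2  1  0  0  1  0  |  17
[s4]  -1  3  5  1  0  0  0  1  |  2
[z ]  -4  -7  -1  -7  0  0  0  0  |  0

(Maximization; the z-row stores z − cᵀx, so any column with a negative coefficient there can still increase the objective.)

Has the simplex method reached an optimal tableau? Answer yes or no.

no

Column p has objective-row coefficient -4, which is negative; an improving pivot exists, so not yet optimal.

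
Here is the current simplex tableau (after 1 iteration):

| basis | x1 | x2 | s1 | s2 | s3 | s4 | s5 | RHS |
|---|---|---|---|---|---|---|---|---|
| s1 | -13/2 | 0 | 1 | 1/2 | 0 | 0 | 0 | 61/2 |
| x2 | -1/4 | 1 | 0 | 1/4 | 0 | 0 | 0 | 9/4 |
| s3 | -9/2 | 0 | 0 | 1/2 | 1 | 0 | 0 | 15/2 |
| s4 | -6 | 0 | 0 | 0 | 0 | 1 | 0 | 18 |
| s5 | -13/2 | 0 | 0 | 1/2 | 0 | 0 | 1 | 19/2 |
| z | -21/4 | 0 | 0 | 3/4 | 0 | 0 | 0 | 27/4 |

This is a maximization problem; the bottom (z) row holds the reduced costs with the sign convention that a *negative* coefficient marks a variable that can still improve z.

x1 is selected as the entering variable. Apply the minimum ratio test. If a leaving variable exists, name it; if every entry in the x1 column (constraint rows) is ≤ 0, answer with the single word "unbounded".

x1-column entries: row 1: -13/2, row 2: -1/4, row 3: -9/2, row 4: -6, row 5: -13/2. All ≤ 0, so x1 can increase without bound; the LP is unbounded in this direction.

unbounded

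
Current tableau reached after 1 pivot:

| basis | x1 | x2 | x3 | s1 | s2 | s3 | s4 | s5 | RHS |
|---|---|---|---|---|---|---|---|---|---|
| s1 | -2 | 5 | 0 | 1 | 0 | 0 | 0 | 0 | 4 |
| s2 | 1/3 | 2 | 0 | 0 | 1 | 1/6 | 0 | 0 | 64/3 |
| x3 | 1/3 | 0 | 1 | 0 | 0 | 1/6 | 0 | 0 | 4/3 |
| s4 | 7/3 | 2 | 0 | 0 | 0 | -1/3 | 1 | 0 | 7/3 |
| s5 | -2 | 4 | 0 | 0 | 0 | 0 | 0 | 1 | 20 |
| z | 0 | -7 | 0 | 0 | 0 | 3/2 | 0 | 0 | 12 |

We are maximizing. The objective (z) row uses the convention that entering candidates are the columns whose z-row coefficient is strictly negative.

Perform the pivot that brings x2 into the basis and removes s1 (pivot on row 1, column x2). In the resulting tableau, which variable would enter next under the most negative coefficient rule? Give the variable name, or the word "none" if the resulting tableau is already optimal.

Pivot element 5. New z-row = old z-row − (-7)·(row 1/5).
Updated z-row coefficients: x1: -14/5, x2: 0, x3: 0, s1: 7/5, s2: 0, s3: 3/2, s4: 0, s5: 0.
The most negative is -14/5 in column x1, so x1 would enter next.

x1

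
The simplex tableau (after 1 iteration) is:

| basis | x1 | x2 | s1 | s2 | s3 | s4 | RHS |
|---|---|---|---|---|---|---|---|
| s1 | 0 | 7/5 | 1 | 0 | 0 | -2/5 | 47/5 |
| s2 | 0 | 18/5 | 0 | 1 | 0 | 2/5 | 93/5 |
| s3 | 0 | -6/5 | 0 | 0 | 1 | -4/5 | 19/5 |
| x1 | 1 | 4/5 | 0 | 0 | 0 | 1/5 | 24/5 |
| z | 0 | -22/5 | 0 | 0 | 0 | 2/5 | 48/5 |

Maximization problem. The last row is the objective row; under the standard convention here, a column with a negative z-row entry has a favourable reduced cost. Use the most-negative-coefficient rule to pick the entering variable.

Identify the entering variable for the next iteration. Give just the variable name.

Objective-row coefficients: x1: 0, x2: -22/5, s1: 0, s2: 0, s3: 0, s4: 2/5.
The most negative is -22/5 in column x2, so x2 enters.

x2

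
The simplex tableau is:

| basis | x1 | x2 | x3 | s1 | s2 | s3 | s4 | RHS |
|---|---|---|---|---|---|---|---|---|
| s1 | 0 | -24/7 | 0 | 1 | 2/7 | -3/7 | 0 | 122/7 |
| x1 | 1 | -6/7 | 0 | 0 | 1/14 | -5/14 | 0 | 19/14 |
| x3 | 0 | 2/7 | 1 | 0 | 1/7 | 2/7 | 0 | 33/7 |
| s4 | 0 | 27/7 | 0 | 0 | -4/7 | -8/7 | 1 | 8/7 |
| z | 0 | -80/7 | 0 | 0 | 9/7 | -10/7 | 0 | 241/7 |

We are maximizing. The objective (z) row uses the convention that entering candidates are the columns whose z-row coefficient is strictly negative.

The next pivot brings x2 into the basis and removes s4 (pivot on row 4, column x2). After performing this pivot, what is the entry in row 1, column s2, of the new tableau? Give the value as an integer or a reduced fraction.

Pivot element is row 4, column x2: 27/7.
Normalize row 4: new (row 4, s2) = (-4/7)/(27/7) = -4/27.
row 1 ← row 1 − (-24/7)·(new row 4): 2/7 − (-24/7)·(-4/27) = -2/9.

-2/9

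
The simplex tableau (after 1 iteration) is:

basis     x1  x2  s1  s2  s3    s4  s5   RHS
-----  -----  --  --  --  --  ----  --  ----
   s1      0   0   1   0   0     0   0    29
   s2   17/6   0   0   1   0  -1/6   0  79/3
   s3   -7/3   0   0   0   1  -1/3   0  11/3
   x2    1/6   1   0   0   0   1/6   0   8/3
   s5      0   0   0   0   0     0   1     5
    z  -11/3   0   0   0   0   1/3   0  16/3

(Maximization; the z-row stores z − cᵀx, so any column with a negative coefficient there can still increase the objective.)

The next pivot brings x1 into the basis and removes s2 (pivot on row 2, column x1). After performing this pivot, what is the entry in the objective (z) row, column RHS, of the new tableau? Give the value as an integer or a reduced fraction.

670/17

Pivot element is row 2, column x1: 17/6.
Normalize row 2: new (row 2, RHS) = (79/3)/(17/6) = 158/17.
z-row ← z-row − (-11/3)·(new row 2): 16/3 − (-11/3)·(158/17) = 670/17.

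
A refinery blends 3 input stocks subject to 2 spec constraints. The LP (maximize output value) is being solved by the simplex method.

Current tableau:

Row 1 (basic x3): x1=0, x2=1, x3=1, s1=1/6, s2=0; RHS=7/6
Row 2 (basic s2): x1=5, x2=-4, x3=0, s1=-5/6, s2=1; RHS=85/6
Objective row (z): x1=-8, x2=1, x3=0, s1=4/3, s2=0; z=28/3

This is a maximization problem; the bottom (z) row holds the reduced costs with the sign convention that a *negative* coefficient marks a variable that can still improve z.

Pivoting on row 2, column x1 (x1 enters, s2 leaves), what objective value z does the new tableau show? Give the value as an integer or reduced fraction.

Minimum ratio for x1: (85/6)/5 = 17/6.
z changes by −(z-row coeff of x1)·ratio = −(-8)·(17/6) = 68/3.
New z = 28/3 + (68/3) = 32.

32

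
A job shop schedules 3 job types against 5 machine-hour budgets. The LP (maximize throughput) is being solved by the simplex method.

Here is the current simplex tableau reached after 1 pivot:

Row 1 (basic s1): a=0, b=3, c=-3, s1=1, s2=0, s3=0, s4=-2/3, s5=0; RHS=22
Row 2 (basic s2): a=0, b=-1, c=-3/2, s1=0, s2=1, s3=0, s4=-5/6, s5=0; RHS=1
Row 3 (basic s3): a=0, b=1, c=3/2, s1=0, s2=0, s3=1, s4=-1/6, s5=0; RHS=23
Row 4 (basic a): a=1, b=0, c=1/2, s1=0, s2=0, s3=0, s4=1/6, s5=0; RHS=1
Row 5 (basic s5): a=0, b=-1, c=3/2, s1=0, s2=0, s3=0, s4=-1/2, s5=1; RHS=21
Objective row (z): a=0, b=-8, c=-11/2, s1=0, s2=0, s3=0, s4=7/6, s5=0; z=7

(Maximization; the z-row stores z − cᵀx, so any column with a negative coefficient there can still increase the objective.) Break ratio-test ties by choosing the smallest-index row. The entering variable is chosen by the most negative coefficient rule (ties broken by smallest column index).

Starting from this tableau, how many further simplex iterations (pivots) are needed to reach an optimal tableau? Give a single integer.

pivot: b in, s1 out → z = 197/3
pivot: c in, a out → z = 278/3
No improving column remains; optimal.

2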